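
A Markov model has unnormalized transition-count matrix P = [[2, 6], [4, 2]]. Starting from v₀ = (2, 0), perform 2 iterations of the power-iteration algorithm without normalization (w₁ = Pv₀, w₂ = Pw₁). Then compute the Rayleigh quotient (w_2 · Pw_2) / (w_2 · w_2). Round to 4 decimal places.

w1 = Pv₀ = (4, 8)
w2 = Pw1 = (56, 32)
Pw2 = (304, 288)
w2·Pw2 = 56·304 + 32·288 = 26240; w2·w2 = 56·56 + 32·32 = 4160
λ ≈ 26240/4160 = 6.3077

6.3077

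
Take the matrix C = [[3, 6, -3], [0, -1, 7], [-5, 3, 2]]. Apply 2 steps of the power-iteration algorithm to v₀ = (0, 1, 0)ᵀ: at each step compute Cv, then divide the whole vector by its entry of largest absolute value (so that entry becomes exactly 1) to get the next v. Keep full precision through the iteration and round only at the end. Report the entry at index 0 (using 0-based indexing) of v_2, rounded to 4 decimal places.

-0.1111

Cv0 = (6.00000, -1.00000, 3.00000); divide by 6.00000 → v1 = (1.00000, -0.16667, 0.50000)
Cv1 = (0.50000, 3.66667, -4.50000); divide by -4.50000 → v2 = (-0.11111, -0.81481, 1.00000)
Requested entry of v2: 3/-27 = -0.1111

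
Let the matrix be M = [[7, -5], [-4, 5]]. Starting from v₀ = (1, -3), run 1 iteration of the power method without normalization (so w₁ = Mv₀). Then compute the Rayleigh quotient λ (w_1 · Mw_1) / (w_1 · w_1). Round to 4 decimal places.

w1 = Mv₀ = (7·1 + (-5)·(-3); (-4)·1 + 5·(-3)) = (22, -19)
Mw1 = (249, -183)
w1·Mw1 = 22·249 + (-19)·(-183) = 8955; w1·w1 = 22·22 + (-19)·(-19) = 845
λ ≈ 8955/845 = 10.5976

10.5976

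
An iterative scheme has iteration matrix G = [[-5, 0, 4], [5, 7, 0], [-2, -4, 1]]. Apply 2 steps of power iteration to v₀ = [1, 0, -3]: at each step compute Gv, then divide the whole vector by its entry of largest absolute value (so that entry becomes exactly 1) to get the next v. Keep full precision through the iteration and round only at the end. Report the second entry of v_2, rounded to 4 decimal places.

-0.7692

Gv0 = (-17.00000, 5.00000, -5.00000); divide by -17.00000 → v1 = (1.00000, -0.29412, 0.29412)
Gv1 = (-3.82353, 2.94118, -0.52941); divide by -3.82353 → v2 = (1.00000, -0.76923, 0.13846)
Requested entry of v2: -50/65 = -0.7692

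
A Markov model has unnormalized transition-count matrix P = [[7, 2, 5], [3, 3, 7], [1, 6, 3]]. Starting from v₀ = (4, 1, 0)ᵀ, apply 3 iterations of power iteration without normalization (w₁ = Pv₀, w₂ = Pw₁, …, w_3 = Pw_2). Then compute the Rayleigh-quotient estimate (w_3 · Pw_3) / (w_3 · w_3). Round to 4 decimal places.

λ ≈ 11.9715

w1 = Pv₀ = (30, 15, 10)
w2 = Pw1 = (290, 205, 150)
w3 = Pw2 = (3190, 2535, 1970)
Pw3 = (37250, 30965, 24310)
w3·Pw3 = 3190·37250 + 2535·30965 + 1970·24310 = 245214475; w3·w3 = 3190·3190 + 2535·2535 + 1970·1970 = 20483225
λ ≈ 245214475/20483225 = 11.9715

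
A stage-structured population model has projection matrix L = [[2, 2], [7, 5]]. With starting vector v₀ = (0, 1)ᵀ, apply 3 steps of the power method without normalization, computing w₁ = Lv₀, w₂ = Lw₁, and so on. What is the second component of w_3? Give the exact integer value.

w1 = Lv₀ = (2, 5)
w2 = Lw1 = (14, 39)
w3 = Lw2 = (106, 293)
The requested component of w3 is 293.

293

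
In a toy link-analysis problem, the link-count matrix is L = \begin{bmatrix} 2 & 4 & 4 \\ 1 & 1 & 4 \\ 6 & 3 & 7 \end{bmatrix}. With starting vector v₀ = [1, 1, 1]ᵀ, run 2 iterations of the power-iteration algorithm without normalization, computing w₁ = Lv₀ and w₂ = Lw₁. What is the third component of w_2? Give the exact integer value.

w1 = Lv₀ = (2·1 + 4·1 + 4·1; 1·1 + 1·1 + 4·1; 6·1 + 3·1 + 7·1) = (10, 6, 16)
w2 = Lw1 = (2·10 + 4·6 + 4·16; 1·10 + 1·6 + 4·16; 6·10 + 3·6 + 7·16) = (108, 80, 190)
The requested component of w2 is 190.

190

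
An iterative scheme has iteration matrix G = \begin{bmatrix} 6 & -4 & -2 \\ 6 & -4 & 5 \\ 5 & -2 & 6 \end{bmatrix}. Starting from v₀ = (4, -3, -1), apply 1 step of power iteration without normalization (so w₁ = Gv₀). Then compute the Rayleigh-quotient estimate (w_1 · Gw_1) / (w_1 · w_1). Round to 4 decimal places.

w1 = Gv₀ = (6·4 + (-4)·(-3) + (-2)·(-1); 6·4 + (-4)·(-3) + 5·(-1); 5·4 + (-2)·(-3) + 6·(-1)) = (38, 31, 20)
Gw1 = (64, 204, 248)
w1·Gw1 = 38·64 + 31·204 + 20·248 = 13716; w1·w1 = 38·38 + 31·31 + 20·20 = 2805
λ ≈ 13716/2805 = 4.8898

4.8898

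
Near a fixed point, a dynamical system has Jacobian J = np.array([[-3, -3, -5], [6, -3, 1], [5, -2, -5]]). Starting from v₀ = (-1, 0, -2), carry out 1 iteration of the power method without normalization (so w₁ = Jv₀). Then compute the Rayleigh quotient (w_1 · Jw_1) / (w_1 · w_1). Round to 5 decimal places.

w1 = Jv₀ = ((-3)·(-1) + (-3)·0 + (-5)·(-2); 6·(-1) + (-3)·0 + 1·(-2); 5·(-1) + (-2)·0 + (-5)·(-2)) = (13, -8, 5)
Jw1 = (-40, 107, 56)
w1·Jw1 = 13·(-40) + (-8)·107 + 5·56 = -1096; w1·w1 = 13·13 + (-8)·(-8) + 5·5 = 258
λ ≈ -1096/258 = -4.24806

λ ≈ -4.24806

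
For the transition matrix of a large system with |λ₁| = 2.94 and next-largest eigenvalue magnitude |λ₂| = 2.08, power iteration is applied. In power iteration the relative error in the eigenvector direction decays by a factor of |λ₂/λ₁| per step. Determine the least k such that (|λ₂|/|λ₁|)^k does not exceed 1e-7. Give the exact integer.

47

|λ₂/λ₁| = 2.08/2.94 = 0.70748
Need k ≥ ln(1e-7) / ln(0.70748) = -16.1181 / -0.3460 ≈ 46.578
Smallest integer k satisfying the bound: 47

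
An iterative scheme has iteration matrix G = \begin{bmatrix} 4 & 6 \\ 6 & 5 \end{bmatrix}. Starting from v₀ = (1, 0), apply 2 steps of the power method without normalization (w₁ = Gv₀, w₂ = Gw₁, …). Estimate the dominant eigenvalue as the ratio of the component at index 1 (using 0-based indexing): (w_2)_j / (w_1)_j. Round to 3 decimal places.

w1 = Gv₀ = (4·1 + 6·0; 6·1 + 5·0) = (4, 6)
w2 = Gw1 = (4·4 + 6·6; 6·4 + 5·6) = (52, 54)
Ratio at component: 54 / 6 = 9.000

9.000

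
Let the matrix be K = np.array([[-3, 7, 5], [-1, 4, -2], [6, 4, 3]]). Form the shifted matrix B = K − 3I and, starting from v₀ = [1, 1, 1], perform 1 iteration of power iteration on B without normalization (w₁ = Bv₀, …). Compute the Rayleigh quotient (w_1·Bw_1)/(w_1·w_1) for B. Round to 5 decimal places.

B = K − 3I has rows (-6, 7, 5); (-1, 1, -2); (6, 4, 0)
w1 = Bv₀ = ((-6)·1 + 7·1 + 5·1; (-1)·1 + 1·1 + (-2)·1; 6·1 + 4·1 + 0·1) = (6, -2, 10)
Bw1 = (0, -28, 28)
w1·Bw1 = 336; w1·w1 = 140; μ ≈ 336/140 = 2.40000

2.40000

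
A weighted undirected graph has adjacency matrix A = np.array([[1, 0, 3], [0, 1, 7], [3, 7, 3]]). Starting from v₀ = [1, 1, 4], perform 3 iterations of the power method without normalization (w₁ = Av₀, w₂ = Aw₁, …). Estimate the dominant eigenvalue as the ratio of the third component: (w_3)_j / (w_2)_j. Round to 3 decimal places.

λ ≈ 7.929

w1 = Av₀ = (1·1 + 0·1 + 3·4; 0·1 + 1·1 + 7·4; 3·1 + 7·1 + 3·4) = (13, 29, 22)
w2 = Aw1 = (1·13 + 0·29 + 3·22; 0·13 + 1·29 + 7·22; 3·13 + 7·29 + 3·22) = (79, 183, 308)
w3 = Aw2 = (1003, 2339, 2442)
Ratio at component: 2442 / 308 = 7.929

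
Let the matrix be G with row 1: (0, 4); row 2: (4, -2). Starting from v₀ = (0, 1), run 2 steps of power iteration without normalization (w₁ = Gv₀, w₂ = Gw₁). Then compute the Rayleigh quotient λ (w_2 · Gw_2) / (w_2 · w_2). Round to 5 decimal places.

λ ≈ -4.48276

w1 = Gv₀ = (0·0 + 4·1; 4·0 + (-2)·1) = (4, -2)
w2 = Gw1 = (0·4 + 4·(-2); 4·4 + (-2)·(-2)) = (-8, 20)
Gw2 = (80, -72)
w2·Gw2 = (-8)·80 + 20·(-72) = -2080; w2·w2 = (-8)·(-8) + 20·20 = 464
λ ≈ -2080/464 = -4.48276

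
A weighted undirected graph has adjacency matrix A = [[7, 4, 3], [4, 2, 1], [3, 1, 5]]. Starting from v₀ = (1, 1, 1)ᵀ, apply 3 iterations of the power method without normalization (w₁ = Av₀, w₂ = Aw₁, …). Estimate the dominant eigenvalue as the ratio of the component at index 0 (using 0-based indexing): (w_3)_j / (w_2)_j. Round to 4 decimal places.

10.9085

w1 = Av₀ = (7·1 + 4·1 + 3·1; 4·1 + 2·1 + 1·1; 3·1 + 1·1 + 5·1) = (14, 7, 9)
w2 = Aw1 = (7·14 + 4·7 + 3·9; 4·14 + 2·7 + 1·9; 3·14 + 1·7 + 5·9) = (153, 79, 94)
w3 = Aw2 = (1669, 864, 1008)
Ratio at component: 1669 / 153 = 10.9085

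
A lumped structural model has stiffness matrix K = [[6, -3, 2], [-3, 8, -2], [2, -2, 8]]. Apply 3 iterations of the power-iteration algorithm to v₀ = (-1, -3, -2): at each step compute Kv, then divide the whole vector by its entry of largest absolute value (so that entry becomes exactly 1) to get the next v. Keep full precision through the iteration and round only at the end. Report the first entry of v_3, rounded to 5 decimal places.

-0.40273

Kv0 = (-1.000000, -17.000000, -12.000000); divide by -17.000000 → v1 = (0.058824, 1.000000, 0.705882)
Kv1 = (-1.235294, 6.411765, 3.764706); divide by 6.411765 → v2 = (-0.192661, 1.000000, 0.587156)
Kv2 = (-2.981651, 7.403670, 2.311927); divide by 7.403670 → v3 = (-0.402726, 1.000000, 0.312268)
Requested entry of v3: 325/-807 = -0.40273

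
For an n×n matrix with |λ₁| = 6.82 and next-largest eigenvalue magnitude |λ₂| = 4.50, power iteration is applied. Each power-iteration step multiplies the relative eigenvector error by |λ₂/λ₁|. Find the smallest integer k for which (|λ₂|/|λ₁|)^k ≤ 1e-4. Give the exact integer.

|λ₂/λ₁| = 4.50/6.82 = 0.65982
Need k ≥ ln(1e-4) / ln(0.65982) = -9.2103 / -0.4158 ≈ 22.152
Smallest integer k satisfying the bound: 23

23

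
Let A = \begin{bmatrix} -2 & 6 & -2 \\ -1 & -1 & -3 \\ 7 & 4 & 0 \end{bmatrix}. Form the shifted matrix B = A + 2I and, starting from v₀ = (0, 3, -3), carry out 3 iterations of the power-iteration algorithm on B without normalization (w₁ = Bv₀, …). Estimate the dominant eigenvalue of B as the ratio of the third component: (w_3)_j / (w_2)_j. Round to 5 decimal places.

B = A + 2I has rows (0, 6, -2); (-1, 1, -3); (7, 4, 2)
w1 = Bv₀ = (0·0 + 6·3 + (-2)·(-3); (-1)·0 + 1·3 + (-3)·(-3); 7·0 + 4·3 + 2·(-3)) = (24, 12, 6)
w2 = Bw1 = (0·24 + 6·12 + (-2)·6; (-1)·24 + 1·12 + (-3)·6; 7·24 + 4·12 + 2·6) = (60, -30, 228)
w3 = Bw2 = (-636, -774, 756)
Ratio: 756/228 = 3.31579

3.31579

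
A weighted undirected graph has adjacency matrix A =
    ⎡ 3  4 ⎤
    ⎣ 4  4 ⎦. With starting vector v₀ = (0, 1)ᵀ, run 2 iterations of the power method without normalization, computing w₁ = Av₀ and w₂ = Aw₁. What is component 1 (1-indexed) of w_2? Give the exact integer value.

28

w1 = Av₀ = (3·0 + 4·1; 4·0 + 4·1) = (4, 4)
w2 = Aw1 = (3·4 + 4·4; 4·4 + 4·4) = (28, 32)
The requested component of w2 is 28.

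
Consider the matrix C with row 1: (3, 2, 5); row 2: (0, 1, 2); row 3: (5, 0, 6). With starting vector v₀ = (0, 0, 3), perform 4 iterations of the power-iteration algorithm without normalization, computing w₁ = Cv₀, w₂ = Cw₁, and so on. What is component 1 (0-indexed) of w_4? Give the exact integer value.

4074

w1 = Cv₀ = (3·0 + 2·0 + 5·3; 0·0 + 1·0 + 2·3; 5·0 + 0·0 + 6·3) = (15, 6, 18)
w2 = Cw1 = (3·15 + 2·6 + 5·18; 0·15 + 1·6 + 2·18; 5·15 + 0·6 + 6·18) = (147, 42, 183)
w3 = Cw2 = (1440, 408, 1833)
w4 = Cw3 = (14301, 4074, 18198)
The requested component of w4 is 4074.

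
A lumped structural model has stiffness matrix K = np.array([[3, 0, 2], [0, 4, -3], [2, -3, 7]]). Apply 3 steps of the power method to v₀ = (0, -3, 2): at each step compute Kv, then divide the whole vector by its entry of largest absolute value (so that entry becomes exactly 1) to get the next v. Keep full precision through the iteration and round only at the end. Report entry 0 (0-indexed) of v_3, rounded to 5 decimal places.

Kv0 = (4.000000, -18.000000, 23.000000); divide by 23.000000 → v1 = (0.173913, -0.782609, 1.000000)
Kv1 = (2.521739, -6.130435, 9.695652); divide by 9.695652 → v2 = (0.260090, -0.632287, 1.000000)
Kv2 = (2.780269, -5.529148, 9.417040); divide by 9.417040 → v3 = (0.295238, -0.587143, 1.000000)
Requested entry of v3: 620/2100 = 0.29524

0.29524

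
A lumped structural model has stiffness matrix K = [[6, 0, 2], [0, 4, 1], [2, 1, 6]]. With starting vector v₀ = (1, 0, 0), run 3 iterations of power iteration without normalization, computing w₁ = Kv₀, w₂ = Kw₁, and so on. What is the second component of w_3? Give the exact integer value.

w1 = Kv₀ = (6·1 + 0·0 + 2·0; 0·1 + 4·0 + 1·0; 2·1 + 1·0 + 6·0) = (6, 0, 2)
w2 = Kw1 = (6·6 + 0·0 + 2·2; 0·6 + 4·0 + 1·2; 2·6 + 1·0 + 6·2) = (40, 2, 24)
w3 = Kw2 = (288, 32, 226)
The requested component of w3 is 32.

32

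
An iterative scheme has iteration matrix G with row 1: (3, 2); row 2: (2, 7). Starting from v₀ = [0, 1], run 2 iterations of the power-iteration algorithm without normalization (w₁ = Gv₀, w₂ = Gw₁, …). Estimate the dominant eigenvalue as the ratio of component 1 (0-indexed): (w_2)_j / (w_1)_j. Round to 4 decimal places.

w1 = Gv₀ = (2, 7)
w2 = Gw1 = (20, 53)
Ratio at component: 53 / 7 = 7.5714

λ ≈ 7.5714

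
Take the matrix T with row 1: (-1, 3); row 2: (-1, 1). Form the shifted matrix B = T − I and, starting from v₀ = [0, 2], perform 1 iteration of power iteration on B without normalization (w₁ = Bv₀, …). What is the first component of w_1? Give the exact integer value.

6

B = T − I has rows (-2, 3); (-1, 0)
w1 = Bv₀ = (6, 0)
Requested component of w1: 6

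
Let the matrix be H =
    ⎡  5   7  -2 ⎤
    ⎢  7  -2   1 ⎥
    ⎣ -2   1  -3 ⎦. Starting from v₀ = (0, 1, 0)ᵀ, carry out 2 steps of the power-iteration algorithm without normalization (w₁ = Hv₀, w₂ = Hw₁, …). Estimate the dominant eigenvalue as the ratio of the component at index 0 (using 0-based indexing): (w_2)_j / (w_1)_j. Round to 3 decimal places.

λ ≈ 2.714

w1 = Hv₀ = (5·0 + 7·1 + (-2)·0; 7·0 + (-2)·1 + 1·0; (-2)·0 + 1·1 + (-3)·0) = (7, -2, 1)
w2 = Hw1 = (5·7 + 7·(-2) + (-2)·1; 7·7 + (-2)·(-2) + 1·1; (-2)·7 + 1·(-2) + (-3)·1) = (19, 54, -19)
Ratio at component: 19 / 7 = 2.714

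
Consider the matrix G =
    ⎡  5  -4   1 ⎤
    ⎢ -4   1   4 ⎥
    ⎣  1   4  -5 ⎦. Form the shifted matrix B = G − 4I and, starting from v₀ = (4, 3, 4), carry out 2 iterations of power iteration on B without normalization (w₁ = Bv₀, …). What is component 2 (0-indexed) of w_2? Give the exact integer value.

B = G − 4I has rows (1, -4, 1); (-4, -3, 4); (1, 4, -9)
w1 = Bv₀ = (-4, -9, -20)
w2 = Bw1 = (12, -37, 140)
Requested component of w2: 140

140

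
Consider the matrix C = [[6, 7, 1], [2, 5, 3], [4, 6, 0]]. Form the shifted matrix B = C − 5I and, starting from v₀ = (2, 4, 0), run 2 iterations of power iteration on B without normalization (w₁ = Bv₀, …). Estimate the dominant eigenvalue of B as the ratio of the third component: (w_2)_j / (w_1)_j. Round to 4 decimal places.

B = C − 5I has rows (1, 7, 1); (2, 0, 3); (4, 6, -5)
w1 = Bv₀ = (1·2 + 7·4 + 1·0; 2·2 + 0·4 + 3·0; 4·2 + 6·4 + (-5)·0) = (30, 4, 32)
w2 = Bw1 = (1·30 + 7·4 + 1·32; 2·30 + 0·4 + 3·32; 4·30 + 6·4 + (-5)·32) = (90, 156, -16)
Ratio: -16/32 = -0.5000

μ ≈ -0.5000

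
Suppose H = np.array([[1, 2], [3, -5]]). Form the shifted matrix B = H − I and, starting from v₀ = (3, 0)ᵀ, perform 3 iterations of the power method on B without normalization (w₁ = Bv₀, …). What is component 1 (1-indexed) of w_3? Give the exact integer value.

-108

B = H − I has rows (0, 2); (3, -6)
w1 = Bv₀ = (0, 9)
w2 = Bw1 = (18, -54)
w3 = Bw2 = (-108, 378)
Requested component of w3: -108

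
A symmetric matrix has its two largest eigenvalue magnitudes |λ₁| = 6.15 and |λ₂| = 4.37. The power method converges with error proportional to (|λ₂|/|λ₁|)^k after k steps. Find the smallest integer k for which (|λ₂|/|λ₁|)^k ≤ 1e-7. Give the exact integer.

48

|λ₂/λ₁| = 4.37/6.15 = 0.71057
Need k ≥ ln(1e-7) / ln(0.71057) = -16.1181 / -0.3417 ≈ 47.172
Smallest integer k satisfying the bound: 48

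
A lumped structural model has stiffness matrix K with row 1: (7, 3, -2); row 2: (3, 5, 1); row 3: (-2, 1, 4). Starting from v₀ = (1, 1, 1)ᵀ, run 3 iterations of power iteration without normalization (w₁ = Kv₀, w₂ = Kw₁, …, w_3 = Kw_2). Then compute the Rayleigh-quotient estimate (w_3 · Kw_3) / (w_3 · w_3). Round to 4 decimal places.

λ ≈ 9.2460

w1 = Kv₀ = (7·1 + 3·1 + (-2)·1; 3·1 + 5·1 + 1·1; (-2)·1 + 1·1 + 4·1) = (8, 9, 3)
w2 = Kw1 = (7·8 + 3·9 + (-2)·3; 3·8 + 5·9 + 1·3; (-2)·8 + 1·9 + 4·3) = (77, 72, 5)
w3 = Kw2 = (745, 596, -62)
Kw3 = (7127, 5153, -1142)
w3·Kw3 = 745·7127 + 596·5153 + (-62)·(-1142) = 8451607; w3·w3 = 745·745 + 596·596 + (-62)·(-62) = 914085
λ ≈ 8451607/914085 = 9.2460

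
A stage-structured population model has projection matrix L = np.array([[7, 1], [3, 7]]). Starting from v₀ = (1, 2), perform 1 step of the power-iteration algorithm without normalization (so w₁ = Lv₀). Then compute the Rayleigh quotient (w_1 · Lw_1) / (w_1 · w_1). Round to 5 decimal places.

λ ≈ 8.65405

w1 = Lv₀ = (7·1 + 1·2; 3·1 + 7·2) = (9, 17)
Lw1 = (80, 146)
w1·Lw1 = 9·80 + 17·146 = 3202; w1·w1 = 9·9 + 17·17 = 370
λ ≈ 3202/370 = 8.65405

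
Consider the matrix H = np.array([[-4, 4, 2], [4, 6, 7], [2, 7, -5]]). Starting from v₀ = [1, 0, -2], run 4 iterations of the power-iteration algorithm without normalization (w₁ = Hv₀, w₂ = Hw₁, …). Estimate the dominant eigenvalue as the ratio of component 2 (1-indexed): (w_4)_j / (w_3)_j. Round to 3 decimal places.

λ ≈ 2.630

w1 = Hv₀ = (-8, -10, 12)
w2 = Hw1 = (16, -8, -146)
w3 = Hw2 = (-388, -1006, 706)
w4 = Hw3 = (-1060, -2646, -11348)
Ratio at component: -2646 / -1006 = 2.630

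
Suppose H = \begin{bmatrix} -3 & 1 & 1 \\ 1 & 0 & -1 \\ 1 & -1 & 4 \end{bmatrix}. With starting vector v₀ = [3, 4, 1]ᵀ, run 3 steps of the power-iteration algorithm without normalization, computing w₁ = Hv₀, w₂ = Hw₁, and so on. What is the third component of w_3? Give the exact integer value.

48

w1 = Hv₀ = ((-3)·3 + 1·4 + 1·1; 1·3 + 0·4 + (-1)·1; 1·3 + (-1)·4 + 4·1) = (-4, 2, 3)
w2 = Hw1 = ((-3)·(-4) + 1·2 + 1·3; 1·(-4) + 0·2 + (-1)·3; 1·(-4) + (-1)·2 + 4·3) = (17, -7, 6)
w3 = Hw2 = (-52, 11, 48)
The requested component of w3 is 48.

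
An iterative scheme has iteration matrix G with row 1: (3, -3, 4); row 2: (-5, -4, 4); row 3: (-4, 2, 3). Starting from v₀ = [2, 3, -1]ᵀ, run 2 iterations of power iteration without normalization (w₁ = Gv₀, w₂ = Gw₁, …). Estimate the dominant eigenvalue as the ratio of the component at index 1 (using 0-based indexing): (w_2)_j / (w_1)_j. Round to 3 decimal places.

λ ≈ -4.577

w1 = Gv₀ = (3·2 + (-3)·3 + 4·(-1); (-5)·2 + (-4)·3 + 4·(-1); (-4)·2 + 2·3 + 3·(-1)) = (-7, -26, -5)
w2 = Gw1 = (3·(-7) + (-3)·(-26) + 4·(-5); (-5)·(-7) + (-4)·(-26) + 4·(-5); (-4)·(-7) + 2·(-26) + 3·(-5)) = (37, 119, -39)
Ratio at component: 119 / -26 = -4.577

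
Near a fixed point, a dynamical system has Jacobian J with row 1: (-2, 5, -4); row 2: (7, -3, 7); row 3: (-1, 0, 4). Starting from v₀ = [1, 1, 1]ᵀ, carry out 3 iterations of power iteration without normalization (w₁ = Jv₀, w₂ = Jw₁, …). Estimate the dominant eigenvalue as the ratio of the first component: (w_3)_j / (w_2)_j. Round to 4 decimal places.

-5.2667

w1 = Jv₀ = ((-2)·1 + 5·1 + (-4)·1; 7·1 + (-3)·1 + 7·1; (-1)·1 + 0·1 + 4·1) = (-1, 11, 3)
w2 = Jw1 = ((-2)·(-1) + 5·11 + (-4)·3; 7·(-1) + (-3)·11 + 7·3; (-1)·(-1) + 0·11 + 4·3) = (45, -19, 13)
w3 = Jw2 = (-237, 463, 7)
Ratio at component: -237 / 45 = -5.2667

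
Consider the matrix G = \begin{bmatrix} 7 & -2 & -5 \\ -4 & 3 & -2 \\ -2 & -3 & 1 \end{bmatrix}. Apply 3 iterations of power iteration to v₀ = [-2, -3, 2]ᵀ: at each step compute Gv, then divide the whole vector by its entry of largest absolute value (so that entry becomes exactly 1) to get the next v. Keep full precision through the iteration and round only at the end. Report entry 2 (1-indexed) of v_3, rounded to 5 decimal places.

-0.41429

Gv0 = (-18.000000, -5.000000, 15.000000); divide by -18.000000 → v1 = (1.000000, 0.277778, -0.833333)
Gv1 = (10.611111, -1.500000, -3.666667); divide by 10.611111 → v2 = (1.000000, -0.141361, -0.345550)
Gv2 = (9.010471, -3.732984, -1.921466); divide by 9.010471 → v3 = (1.000000, -0.414294, -0.213248)
Requested entry of v3: 713/-1721 = -0.41429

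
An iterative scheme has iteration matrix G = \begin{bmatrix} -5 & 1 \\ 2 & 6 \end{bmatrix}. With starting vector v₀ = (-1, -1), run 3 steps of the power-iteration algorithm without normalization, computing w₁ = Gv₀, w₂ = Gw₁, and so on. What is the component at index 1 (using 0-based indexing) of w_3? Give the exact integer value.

-296

w1 = Gv₀ = ((-5)·(-1) + 1·(-1); 2·(-1) + 6·(-1)) = (4, -8)
w2 = Gw1 = ((-5)·4 + 1·(-8); 2·4 + 6·(-8)) = (-28, -40)
w3 = Gw2 = (100, -296)
The requested component of w3 is -296.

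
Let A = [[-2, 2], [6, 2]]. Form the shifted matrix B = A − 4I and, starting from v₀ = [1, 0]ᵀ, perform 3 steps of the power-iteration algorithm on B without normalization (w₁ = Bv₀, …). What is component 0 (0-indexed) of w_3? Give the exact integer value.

-384

B = A − 4I has rows (-6, 2); (6, -2)
w1 = Bv₀ = ((-6)·1 + 2·0; 6·1 + (-2)·0) = (-6, 6)
w2 = Bw1 = ((-6)·(-6) + 2·6; 6·(-6) + (-2)·6) = (48, -48)
w3 = Bw2 = (-384, 384)
Requested component of w3: -384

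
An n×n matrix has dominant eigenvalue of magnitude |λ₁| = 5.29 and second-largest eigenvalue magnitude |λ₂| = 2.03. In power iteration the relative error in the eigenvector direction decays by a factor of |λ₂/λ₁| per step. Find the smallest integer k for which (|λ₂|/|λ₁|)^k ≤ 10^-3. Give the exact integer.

8

|λ₂/λ₁| = 2.03/5.29 = 0.38374
Need k ≥ ln(10^-3) / ln(0.38374) = -6.9078 / -0.9578 ≈ 7.212
Smallest integer k satisfying the bound: 8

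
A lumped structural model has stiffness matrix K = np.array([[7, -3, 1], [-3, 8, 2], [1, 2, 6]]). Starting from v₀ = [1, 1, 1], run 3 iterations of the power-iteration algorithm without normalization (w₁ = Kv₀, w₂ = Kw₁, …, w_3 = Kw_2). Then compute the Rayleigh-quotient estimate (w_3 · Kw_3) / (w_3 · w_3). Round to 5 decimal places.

λ ≈ 8.74388

w1 = Kv₀ = (5, 7, 9)
w2 = Kw1 = (23, 59, 73)
w3 = Kw2 = (57, 549, 579)
Kw3 = (-669, 5379, 4629)
w3·Kw3 = 57·(-669) + 549·5379 + 579·4629 = 5595129; w3·w3 = 57·57 + 549·549 + 579·579 = 639891
λ ≈ 5595129/639891 = 8.74388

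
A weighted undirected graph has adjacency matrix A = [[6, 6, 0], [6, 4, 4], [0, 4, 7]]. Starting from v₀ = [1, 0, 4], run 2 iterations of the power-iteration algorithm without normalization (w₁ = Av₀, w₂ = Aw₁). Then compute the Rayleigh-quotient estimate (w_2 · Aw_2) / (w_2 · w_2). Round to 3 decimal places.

λ ≈ 11.962

w1 = Av₀ = (6, 22, 28)
w2 = Aw1 = (168, 236, 284)
Aw2 = (2424, 3088, 2932)
w2·Aw2 = 168·2424 + 236·3088 + 284·2932 = 1968688; w2·w2 = 168·168 + 236·236 + 284·284 = 164576
λ ≈ 1968688/164576 = 11.962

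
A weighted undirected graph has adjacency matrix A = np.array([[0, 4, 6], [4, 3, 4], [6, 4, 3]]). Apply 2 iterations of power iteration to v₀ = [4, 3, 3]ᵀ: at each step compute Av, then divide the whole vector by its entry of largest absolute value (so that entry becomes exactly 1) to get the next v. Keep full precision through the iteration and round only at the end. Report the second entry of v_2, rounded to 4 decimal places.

Av0 = (30.00000, 37.00000, 45.00000); divide by 45.00000 → v1 = (0.66667, 0.82222, 1.00000)
Av1 = (9.28889, 9.13333, 10.28889); divide by 10.28889 → v2 = (0.90281, 0.88769, 1.00000)
Requested entry of v2: 411/463 = 0.8877

0.8877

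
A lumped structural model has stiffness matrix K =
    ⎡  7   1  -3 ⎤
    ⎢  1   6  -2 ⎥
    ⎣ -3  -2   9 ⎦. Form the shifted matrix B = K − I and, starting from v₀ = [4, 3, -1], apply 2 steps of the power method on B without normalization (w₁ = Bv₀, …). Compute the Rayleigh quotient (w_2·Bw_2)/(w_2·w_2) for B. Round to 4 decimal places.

B = K − I has rows (6, 1, -3); (1, 5, -2); (-3, -2, 8)
w1 = Bv₀ = (6·4 + 1·3 + (-3)·(-1); 1·4 + 5·3 + (-2)·(-1); (-3)·4 + (-2)·3 + 8·(-1)) = (30, 21, -26)
w2 = Bw1 = (6·30 + 1·21 + (-3)·(-26); 1·30 + 5·21 + (-2)·(-26); (-3)·30 + (-2)·21 + 8·(-26)) = (279, 187, -340)
Bw2 = (2881, 1894, -3931)
w2·Bw2 = 2494517; w2·w2 = 228410; μ ≈ 2494517/228410 = 10.9212

μ ≈ 10.9212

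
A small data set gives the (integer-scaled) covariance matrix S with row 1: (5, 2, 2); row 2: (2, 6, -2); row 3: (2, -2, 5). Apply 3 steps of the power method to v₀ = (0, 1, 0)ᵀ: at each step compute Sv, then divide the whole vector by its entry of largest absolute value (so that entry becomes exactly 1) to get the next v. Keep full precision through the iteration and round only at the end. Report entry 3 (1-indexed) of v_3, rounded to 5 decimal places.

-0.42262

Sv0 = (2.000000, 6.000000, -2.000000); divide by 6.000000 → v1 = (0.333333, 1.000000, -0.333333)
Sv1 = (3.000000, 7.333333, -3.000000); divide by 7.333333 → v2 = (0.409091, 1.000000, -0.409091)
Sv2 = (3.227273, 7.636364, -3.227273); divide by 7.636364 → v3 = (0.422619, 1.000000, -0.422619)
Requested entry of v3: -142/336 = -0.42262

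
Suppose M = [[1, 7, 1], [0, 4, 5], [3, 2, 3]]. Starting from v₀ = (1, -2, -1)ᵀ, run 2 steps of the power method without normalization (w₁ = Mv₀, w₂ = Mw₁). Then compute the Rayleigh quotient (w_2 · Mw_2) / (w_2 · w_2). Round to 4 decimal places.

w1 = Mv₀ = (-14, -13, -4)
w2 = Mw1 = (-109, -72, -80)
Mw2 = (-693, -688, -711)
w2·Mw2 = (-109)·(-693) + (-72)·(-688) + (-80)·(-711) = 181953; w2·w2 = (-109)·(-109) + (-72)·(-72) + (-80)·(-80) = 23465
λ ≈ 181953/23465 = 7.7542

λ ≈ 7.7542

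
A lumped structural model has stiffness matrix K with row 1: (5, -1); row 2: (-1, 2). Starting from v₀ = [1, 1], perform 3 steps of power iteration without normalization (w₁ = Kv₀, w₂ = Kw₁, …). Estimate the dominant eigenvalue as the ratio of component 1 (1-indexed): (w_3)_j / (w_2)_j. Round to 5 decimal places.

w1 = Kv₀ = (5·1 + (-1)·1; (-1)·1 + 2·1) = (4, 1)
w2 = Kw1 = (5·4 + (-1)·1; (-1)·4 + 2·1) = (19, -2)
w3 = Kw2 = (97, -23)
Ratio at component: 97 / 19 = 5.10526

λ ≈ 5.10526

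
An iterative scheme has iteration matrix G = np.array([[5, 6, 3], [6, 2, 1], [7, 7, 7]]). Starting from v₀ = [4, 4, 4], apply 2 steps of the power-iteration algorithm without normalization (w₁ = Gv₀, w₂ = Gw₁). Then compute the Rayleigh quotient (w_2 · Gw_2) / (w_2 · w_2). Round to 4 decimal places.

w1 = Gv₀ = (56, 36, 84)
w2 = Gw1 = (748, 492, 1232)
Gw2 = (10388, 6704, 17304)
w2·Gw2 = 748·10388 + 492·6704 + 1232·17304 = 32387120; w2·w2 = 748·748 + 492·492 + 1232·1232 = 2319392
λ ≈ 32387120/2319392 = 13.9636

13.9636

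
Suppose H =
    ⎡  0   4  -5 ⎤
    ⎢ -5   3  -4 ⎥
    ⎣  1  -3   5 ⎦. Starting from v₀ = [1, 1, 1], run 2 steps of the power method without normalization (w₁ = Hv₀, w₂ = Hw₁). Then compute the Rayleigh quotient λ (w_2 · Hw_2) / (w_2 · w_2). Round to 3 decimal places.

λ ≈ 5.240

w1 = Hv₀ = (0·1 + 4·1 + (-5)·1; (-5)·1 + 3·1 + (-4)·1; 1·1 + (-3)·1 + 5·1) = (-1, -6, 3)
w2 = Hw1 = (0·(-1) + 4·(-6) + (-5)·3; (-5)·(-1) + 3·(-6) + (-4)·3; 1·(-1) + (-3)·(-6) + 5·3) = (-39, -25, 32)
Hw2 = (-260, -8, 196)
w2·Hw2 = (-39)·(-260) + (-25)·(-8) + 32·196 = 16612; w2·w2 = (-39)·(-39) + (-25)·(-25) + 32·32 = 3170
λ ≈ 16612/3170 = 5.240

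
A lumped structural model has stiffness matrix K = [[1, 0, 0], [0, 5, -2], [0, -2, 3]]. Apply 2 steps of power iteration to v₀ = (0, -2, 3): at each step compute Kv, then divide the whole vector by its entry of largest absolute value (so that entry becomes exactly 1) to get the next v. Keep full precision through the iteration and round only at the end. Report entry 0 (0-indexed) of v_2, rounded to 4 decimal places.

0.0000

Kv0 = (0.00000, -16.00000, 13.00000); divide by -16.00000 → v1 = (0.00000, 1.00000, -0.81250)
Kv1 = (0.00000, 6.62500, -4.43750); divide by 6.62500 → v2 = (0.00000, 1.00000, -0.66981)
Requested entry of v2: 0/-106 = 0.0000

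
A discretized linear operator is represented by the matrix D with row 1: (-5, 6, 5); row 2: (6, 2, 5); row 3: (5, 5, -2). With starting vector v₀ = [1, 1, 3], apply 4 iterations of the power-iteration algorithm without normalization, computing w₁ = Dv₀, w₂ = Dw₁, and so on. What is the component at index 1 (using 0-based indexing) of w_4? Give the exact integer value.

w1 = Dv₀ = ((-5)·1 + 6·1 + 5·3; 6·1 + 2·1 + 5·3; 5·1 + 5·1 + (-2)·3) = (16, 23, 4)
w2 = Dw1 = ((-5)·16 + 6·23 + 5·4; 6·16 + 2·23 + 5·4; 5·16 + 5·23 + (-2)·4) = (78, 162, 187)
w3 = Dw2 = (1517, 1727, 826)
w4 = Dw3 = (6907, 16686, 14568)
The requested component of w4 is 16686.

16686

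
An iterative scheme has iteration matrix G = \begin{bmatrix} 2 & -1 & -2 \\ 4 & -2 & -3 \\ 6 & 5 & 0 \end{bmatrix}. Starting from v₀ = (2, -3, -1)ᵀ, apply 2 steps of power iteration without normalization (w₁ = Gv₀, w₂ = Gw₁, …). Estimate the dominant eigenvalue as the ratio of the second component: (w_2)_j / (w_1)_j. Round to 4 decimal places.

0.6471

w1 = Gv₀ = (9, 17, -3)
w2 = Gw1 = (7, 11, 139)
Ratio at component: 11 / 17 = 0.6471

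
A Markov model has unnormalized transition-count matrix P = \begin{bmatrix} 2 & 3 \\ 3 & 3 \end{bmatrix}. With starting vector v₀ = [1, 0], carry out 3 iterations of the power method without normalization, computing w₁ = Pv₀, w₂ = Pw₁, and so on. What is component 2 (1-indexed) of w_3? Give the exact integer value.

84

w1 = Pv₀ = (2·1 + 3·0; 3·1 + 3·0) = (2, 3)
w2 = Pw1 = (2·2 + 3·3; 3·2 + 3·3) = (13, 15)
w3 = Pw2 = (71, 84)
The requested component of w3 is 84.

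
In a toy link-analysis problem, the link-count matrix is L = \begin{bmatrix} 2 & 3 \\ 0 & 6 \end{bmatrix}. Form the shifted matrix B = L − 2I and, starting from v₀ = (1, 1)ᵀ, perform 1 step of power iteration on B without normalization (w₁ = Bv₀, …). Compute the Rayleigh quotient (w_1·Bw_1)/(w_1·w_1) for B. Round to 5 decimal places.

B = L − 2I has rows (0, 3); (0, 4)
w1 = Bv₀ = (0·1 + 3·1; 0·1 + 4·1) = (3, 4)
Bw1 = (12, 16)
w1·Bw1 = 100; w1·w1 = 25; μ ≈ 100/25 = 4.00000

4.00000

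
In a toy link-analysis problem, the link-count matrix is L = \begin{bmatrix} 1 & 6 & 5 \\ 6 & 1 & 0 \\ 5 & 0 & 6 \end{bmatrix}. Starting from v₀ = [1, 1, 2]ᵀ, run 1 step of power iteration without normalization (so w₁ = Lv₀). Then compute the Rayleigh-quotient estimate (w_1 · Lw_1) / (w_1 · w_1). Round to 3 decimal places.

w1 = Lv₀ = (17, 7, 17)
Lw1 = (144, 109, 187)
w1·Lw1 = 17·144 + 7·109 + 17·187 = 6390; w1·w1 = 17·17 + 7·7 + 17·17 = 627
λ ≈ 6390/627 = 10.191

10.191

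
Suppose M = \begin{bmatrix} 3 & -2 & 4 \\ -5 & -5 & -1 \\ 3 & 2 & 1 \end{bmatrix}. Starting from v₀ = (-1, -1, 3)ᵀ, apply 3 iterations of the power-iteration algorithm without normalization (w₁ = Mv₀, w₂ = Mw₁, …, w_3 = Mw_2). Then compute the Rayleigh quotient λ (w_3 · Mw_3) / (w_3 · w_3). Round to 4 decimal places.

λ ≈ -4.8474

w1 = Mv₀ = (11, 7, -2)
w2 = Mw1 = (11, -88, 45)
w3 = Mw2 = (389, 340, -98)
Mw3 = (95, -3547, 1749)
w3·Mw3 = 389·95 + 340·(-3547) + (-98)·1749 = -1340427; w3·w3 = 389·389 + 340·340 + (-98)·(-98) = 276525
λ ≈ -1340427/276525 = -4.8474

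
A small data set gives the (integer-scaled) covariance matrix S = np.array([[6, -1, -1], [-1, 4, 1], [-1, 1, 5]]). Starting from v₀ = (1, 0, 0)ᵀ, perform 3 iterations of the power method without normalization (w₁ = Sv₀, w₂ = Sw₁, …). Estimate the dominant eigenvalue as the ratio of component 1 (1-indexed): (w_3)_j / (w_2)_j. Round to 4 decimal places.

6.6053

w1 = Sv₀ = (6·1 + (-1)·0 + (-1)·0; (-1)·1 + 4·0 + 1·0; (-1)·1 + 1·0 + 5·0) = (6, -1, -1)
w2 = Sw1 = (6·6 + (-1)·(-1) + (-1)·(-1); (-1)·6 + 4·(-1) + 1·(-1); (-1)·6 + 1·(-1) + 5·(-1)) = (38, -11, -12)
w3 = Sw2 = (251, -94, -109)
Ratio at component: 251 / 38 = 6.6053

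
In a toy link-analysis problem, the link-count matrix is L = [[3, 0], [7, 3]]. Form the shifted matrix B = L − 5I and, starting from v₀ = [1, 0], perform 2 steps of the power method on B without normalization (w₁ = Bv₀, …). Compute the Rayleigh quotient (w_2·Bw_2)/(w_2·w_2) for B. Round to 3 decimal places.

-2.980

B = L − 5I has rows (-2, 0); (7, -2)
w1 = Bv₀ = (-2, 7)
w2 = Bw1 = (4, -28)
Bw2 = (-8, 84)
w2·Bw2 = -2384; w2·w2 = 800; μ ≈ -2384/800 = -2.980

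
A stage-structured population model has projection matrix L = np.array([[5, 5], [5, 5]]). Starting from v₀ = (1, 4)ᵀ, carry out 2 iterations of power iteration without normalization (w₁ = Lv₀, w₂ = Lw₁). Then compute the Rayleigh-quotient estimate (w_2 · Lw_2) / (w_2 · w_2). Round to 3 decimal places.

λ ≈ 10.000

w1 = Lv₀ = (5·1 + 5·4; 5·1 + 5·4) = (25, 25)
w2 = Lw1 = (5·25 + 5·25; 5·25 + 5·25) = (250, 250)
Lw2 = (2500, 2500)
w2·Lw2 = 250·2500 + 250·2500 = 1250000; w2·w2 = 250·250 + 250·250 = 125000
λ ≈ 1250000/125000 = 10.000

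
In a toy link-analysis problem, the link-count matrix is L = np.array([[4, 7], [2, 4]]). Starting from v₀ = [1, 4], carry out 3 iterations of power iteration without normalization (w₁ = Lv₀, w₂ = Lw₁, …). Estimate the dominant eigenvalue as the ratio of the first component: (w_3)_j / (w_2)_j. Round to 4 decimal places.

w1 = Lv₀ = (32, 18)
w2 = Lw1 = (254, 136)
w3 = Lw2 = (1968, 1052)
Ratio at component: 1968 / 254 = 7.7480

λ ≈ 7.7480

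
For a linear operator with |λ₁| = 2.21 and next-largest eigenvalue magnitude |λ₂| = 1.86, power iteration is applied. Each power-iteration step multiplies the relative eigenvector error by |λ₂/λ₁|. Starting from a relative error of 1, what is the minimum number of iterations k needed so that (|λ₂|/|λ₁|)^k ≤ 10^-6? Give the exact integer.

|λ₂/λ₁| = 1.86/2.21 = 0.84163
Need k ≥ ln(10^-6) / ln(0.84163) = -13.8155 / -0.1724 ≈ 80.129
Smallest integer k satisfying the bound: 81

81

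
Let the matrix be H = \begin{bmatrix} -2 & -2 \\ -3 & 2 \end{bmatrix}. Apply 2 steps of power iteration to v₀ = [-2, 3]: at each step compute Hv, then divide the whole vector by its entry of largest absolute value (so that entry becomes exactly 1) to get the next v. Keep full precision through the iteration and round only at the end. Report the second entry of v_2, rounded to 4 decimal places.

Hv0 = (-2.00000, 12.00000); divide by 12.00000 → v1 = (-0.16667, 1.00000)
Hv1 = (-1.66667, 2.50000); divide by 2.50000 → v2 = (-0.66667, 1.00000)
Requested entry of v2: 30/30 = 1.0000

1.0000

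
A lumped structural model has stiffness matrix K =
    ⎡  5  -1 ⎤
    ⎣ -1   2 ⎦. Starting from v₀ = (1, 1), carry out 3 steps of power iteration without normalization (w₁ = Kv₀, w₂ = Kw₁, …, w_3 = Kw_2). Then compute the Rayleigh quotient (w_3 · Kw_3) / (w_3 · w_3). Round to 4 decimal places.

w1 = Kv₀ = (5·1 + (-1)·1; (-1)·1 + 2·1) = (4, 1)
w2 = Kw1 = (5·4 + (-1)·1; (-1)·4 + 2·1) = (19, -2)
w3 = Kw2 = (97, -23)
Kw3 = (508, -143)
w3·Kw3 = 97·508 + (-23)·(-143) = 52565; w3·w3 = 97·97 + (-23)·(-23) = 9938
λ ≈ 52565/9938 = 5.2893

λ ≈ 5.2893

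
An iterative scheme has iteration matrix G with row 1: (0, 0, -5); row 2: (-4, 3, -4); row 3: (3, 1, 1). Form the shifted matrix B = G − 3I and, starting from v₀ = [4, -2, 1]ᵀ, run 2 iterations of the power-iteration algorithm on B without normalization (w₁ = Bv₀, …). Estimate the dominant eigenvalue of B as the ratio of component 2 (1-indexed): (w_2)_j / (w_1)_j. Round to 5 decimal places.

μ ≈ -1.80000

B = G − 3I has rows (-3, 0, -5); (-4, 0, -4); (3, 1, -2)
w1 = Bv₀ = ((-3)·4 + 0·(-2) + (-5)·1; (-4)·4 + 0·(-2) + (-4)·1; 3·4 + 1·(-2) + (-2)·1) = (-17, -20, 8)
w2 = Bw1 = ((-3)·(-17) + 0·(-20) + (-5)·8; (-4)·(-17) + 0·(-20) + (-4)·8; 3·(-17) + 1·(-20) + (-2)·8) = (11, 36, -87)
Ratio: 36/-20 = -1.80000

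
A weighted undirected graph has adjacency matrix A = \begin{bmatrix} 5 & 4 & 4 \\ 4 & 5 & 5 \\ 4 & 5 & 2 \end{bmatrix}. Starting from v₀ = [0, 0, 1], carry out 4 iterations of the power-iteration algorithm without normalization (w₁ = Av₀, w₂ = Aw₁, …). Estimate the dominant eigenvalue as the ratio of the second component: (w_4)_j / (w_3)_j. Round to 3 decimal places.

w1 = Av₀ = (5·0 + 4·0 + 4·1; 4·0 + 5·0 + 5·1; 4·0 + 5·0 + 2·1) = (4, 5, 2)
w2 = Aw1 = (5·4 + 4·5 + 4·2; 4·4 + 5·5 + 5·2; 4·4 + 5·5 + 2·2) = (48, 51, 45)
w3 = Aw2 = (624, 672, 537)
w4 = Aw3 = (7956, 8541, 6930)
Ratio at component: 8541 / 672 = 12.710

λ ≈ 12.710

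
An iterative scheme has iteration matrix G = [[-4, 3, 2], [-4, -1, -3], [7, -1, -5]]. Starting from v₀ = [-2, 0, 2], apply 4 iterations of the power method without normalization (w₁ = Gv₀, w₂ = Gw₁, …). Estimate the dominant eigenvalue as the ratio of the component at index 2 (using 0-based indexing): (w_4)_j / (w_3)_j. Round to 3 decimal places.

w1 = Gv₀ = (12, 2, -24)
w2 = Gw1 = (-90, 22, 202)
w3 = Gw2 = (830, -268, -1662)
w4 = Gw3 = (-7448, 1934, 14388)
Ratio at component: 14388 / -1662 = -8.657

λ ≈ -8.657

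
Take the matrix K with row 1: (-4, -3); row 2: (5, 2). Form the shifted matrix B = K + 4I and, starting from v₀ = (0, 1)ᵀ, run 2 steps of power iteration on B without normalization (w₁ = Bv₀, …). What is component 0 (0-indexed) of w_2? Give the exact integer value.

-18

B = K + 4I has rows (0, -3); (5, 6)
w1 = Bv₀ = (-3, 6)
w2 = Bw1 = (-18, 21)
Requested component of w2: -18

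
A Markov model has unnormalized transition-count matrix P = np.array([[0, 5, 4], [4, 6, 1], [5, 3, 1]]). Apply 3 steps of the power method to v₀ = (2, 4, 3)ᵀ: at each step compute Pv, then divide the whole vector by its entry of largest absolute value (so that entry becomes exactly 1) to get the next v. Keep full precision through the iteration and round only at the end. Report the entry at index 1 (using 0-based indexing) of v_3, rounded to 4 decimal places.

Pv0 = (32.00000, 35.00000, 25.00000); divide by 35.00000 → v1 = (0.91429, 1.00000, 0.71429)
Pv1 = (7.85714, 10.37143, 8.28571); divide by 10.37143 → v2 = (0.75758, 1.00000, 0.79890)
Pv2 = (8.19559, 9.82920, 7.58678); divide by 9.82920 → v3 = (0.83380, 1.00000, 0.77186)
Requested entry of v3: 3568/3568 = 1.0000

1.0000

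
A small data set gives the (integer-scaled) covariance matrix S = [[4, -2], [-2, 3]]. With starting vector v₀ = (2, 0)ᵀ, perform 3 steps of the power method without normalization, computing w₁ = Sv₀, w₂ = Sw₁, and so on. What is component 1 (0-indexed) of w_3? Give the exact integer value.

w1 = Sv₀ = (4·2 + (-2)·0; (-2)·2 + 3·0) = (8, -4)
w2 = Sw1 = (4·8 + (-2)·(-4); (-2)·8 + 3·(-4)) = (40, -28)
w3 = Sw2 = (216, -164)
The requested component of w3 is -164.

-164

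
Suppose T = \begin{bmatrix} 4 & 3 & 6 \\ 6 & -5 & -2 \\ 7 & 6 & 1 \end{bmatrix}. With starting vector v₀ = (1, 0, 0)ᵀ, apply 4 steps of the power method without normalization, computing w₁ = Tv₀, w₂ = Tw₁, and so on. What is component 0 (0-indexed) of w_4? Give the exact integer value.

w1 = Tv₀ = (4·1 + 3·0 + 6·0; 6·1 + (-5)·0 + (-2)·0; 7·1 + 6·0 + 1·0) = (4, 6, 7)
w2 = Tw1 = (4·4 + 3·6 + 6·7; 6·4 + (-5)·6 + (-2)·7; 7·4 + 6·6 + 1·7) = (76, -20, 71)
w3 = Tw2 = (670, 414, 483)
w4 = Tw3 = (6820, 984, 7657)
The requested component of w4 is 6820.

6820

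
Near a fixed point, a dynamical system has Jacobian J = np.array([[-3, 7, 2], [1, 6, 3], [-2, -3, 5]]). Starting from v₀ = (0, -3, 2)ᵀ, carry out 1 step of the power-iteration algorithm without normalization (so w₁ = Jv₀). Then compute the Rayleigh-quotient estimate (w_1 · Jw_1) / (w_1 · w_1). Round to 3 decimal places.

4.325

w1 = Jv₀ = (-17, -12, 19)
Jw1 = (5, -32, 165)
w1·Jw1 = (-17)·5 + (-12)·(-32) + 19·165 = 3434; w1·w1 = (-17)·(-17) + (-12)·(-12) + 19·19 = 794
λ ≈ 3434/794 = 4.325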